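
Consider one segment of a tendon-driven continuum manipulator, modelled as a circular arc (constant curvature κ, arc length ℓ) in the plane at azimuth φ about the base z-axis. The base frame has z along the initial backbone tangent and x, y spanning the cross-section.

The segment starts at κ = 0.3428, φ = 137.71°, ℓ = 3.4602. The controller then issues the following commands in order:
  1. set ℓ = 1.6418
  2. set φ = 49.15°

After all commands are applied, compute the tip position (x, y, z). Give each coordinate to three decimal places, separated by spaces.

initial: κ=0.3428, φ=137.71°, ℓ=3.4602
cmd 1: set ℓ=1.6418 → (κ,φ,ℓ)=(0.3428,137.71°,1.6418) → tip=(-0.3328,0.3028,1.5565)
cmd 2: set φ=49.15° → (κ,φ,ℓ)=(0.3428,49.15°,1.6418) → tip=(0.2943,0.3403,1.5565)

0.294 0.340 1.556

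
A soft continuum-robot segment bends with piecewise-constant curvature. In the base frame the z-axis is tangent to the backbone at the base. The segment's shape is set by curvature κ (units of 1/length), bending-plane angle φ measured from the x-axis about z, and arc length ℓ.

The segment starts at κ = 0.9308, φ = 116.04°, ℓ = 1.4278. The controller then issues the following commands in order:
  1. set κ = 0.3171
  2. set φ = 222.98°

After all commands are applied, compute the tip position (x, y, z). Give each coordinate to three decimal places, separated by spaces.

initial: κ=0.9308, φ=116.04°, ℓ=1.4278
cmd 1: set κ=0.3171 → (κ,φ,ℓ)=(0.3171,116.04°,1.4278) → tip=(-0.1395,0.2855,1.3795)
cmd 2: set φ=222.98° → (κ,φ,ℓ)=(0.3171,222.98°,1.4278) → tip=(-0.2325,-0.2166,1.3795)

-0.232 -0.217 1.380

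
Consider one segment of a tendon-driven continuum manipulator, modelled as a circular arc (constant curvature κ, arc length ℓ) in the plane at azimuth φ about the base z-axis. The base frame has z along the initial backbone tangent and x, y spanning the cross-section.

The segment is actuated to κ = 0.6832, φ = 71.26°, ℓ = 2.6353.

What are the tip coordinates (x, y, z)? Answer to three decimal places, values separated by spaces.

0.577 1.702 1.425

θ = κ·ℓ = 0.6832 × 2.6353 = 1.80044 rad
ρ = (1 − cos θ)/κ = (1 − -0.22763)/0.6832 = 1.79688
z = sin θ / κ = 0.97375/0.6832 = 1.42528
x = ρ cos φ = 1.79688 × cos(71.26°) = 0.57729
y = ρ sin φ = 1.79688 × sin(71.26°) = 1.70162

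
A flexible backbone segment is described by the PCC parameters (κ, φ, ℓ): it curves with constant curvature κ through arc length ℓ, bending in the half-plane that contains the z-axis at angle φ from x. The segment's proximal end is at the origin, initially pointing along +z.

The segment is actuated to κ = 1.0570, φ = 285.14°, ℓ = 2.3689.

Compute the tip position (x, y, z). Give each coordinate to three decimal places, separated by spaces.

0.446 -1.647 0.563

θ = κ·ℓ = 1.0570 × 2.3689 = 2.50393 rad
ρ = (1 − cos θ)/κ = (1 − -0.80349)/1.0570 = 1.70623
z = sin θ / κ = 0.59532/1.0570 = 0.56322
x = ρ cos φ = 1.70623 × cos(285.14°) = 0.44563
y = ρ sin φ = 1.70623 × sin(285.14°) = -1.64701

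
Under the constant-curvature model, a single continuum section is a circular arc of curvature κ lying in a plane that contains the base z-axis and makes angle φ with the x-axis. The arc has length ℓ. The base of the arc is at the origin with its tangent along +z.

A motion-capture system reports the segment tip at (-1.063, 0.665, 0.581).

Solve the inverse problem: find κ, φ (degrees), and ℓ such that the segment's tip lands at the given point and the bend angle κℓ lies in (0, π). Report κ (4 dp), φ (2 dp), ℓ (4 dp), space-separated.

ρ = √(x²+y²) = √(-1.063² + 0.665²) = 1.25387
φ = atan2(y, x) mod 360° = atan2(0.665, -1.063) = 147.9704°
|p|² = ρ² + z² = 1.25387² + 0.581² = 1.90975
κ = 2ρ / |p|² = 2×1.25387 / 1.90975 = 1.31312
θ = 2·atan2(ρ, z) = 2·atan2(1.25387, 0.581) = 2.27377 rad
ℓ = θ/κ = 2.27377/1.31312 = 1.73157

1.3131 147.97 1.7316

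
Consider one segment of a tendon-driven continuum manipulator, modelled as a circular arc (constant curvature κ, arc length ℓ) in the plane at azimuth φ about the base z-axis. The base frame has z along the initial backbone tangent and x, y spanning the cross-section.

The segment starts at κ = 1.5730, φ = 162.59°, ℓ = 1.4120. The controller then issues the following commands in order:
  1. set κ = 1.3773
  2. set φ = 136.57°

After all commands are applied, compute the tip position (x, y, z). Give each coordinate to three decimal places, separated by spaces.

-0.720 0.681 0.676

initial: κ=1.5730, φ=162.59°, ℓ=1.4120
cmd 1: set κ=1.3773 → (κ,φ,ℓ)=(1.3773,162.59°,1.4120) → tip=(-0.9459,0.2966,0.6759)
cmd 2: set φ=136.57° → (κ,φ,ℓ)=(1.3773,136.57°,1.4120) → tip=(-0.7199,0.6815,0.6759)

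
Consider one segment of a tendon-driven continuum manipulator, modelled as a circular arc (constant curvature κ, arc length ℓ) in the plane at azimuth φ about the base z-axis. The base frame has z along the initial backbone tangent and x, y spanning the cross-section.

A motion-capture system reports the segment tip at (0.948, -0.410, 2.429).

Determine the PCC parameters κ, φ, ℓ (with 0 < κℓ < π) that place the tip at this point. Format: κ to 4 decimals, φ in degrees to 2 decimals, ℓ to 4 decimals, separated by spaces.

0.2965 336.61 2.7120

ρ = √(x²+y²) = √(0.948² + -0.410²) = 1.03286
φ = atan2(y, x) mod 360° = atan2(-0.410, 0.948) = 336.6120°
|p|² = ρ² + z² = 1.03286² + 2.429² = 6.96684
κ = 2ρ / |p|² = 2×1.03286 / 6.96684 = 0.29651
θ = 2·atan2(ρ, z) = 2·atan2(1.03286, 2.429) = 0.80412 rad
ℓ = θ/κ = 0.80412/0.29651 = 2.71195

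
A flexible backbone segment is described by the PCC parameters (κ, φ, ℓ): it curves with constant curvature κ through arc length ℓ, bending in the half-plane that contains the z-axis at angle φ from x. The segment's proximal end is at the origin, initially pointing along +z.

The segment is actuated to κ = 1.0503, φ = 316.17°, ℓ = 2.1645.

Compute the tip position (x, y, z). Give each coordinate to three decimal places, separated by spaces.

1.131 -1.085 0.727

θ = κ·ℓ = 1.0503 × 2.1645 = 2.27337 rad
ρ = (1 − cos θ)/κ = (1 − -0.64619)/1.0503 = 1.56735
z = sin θ / κ = 0.76318/1.0503 = 0.72663
x = ρ cos φ = 1.56735 × cos(316.17°) = 1.13068
y = ρ sin φ = 1.56735 × sin(316.17°) = -1.08542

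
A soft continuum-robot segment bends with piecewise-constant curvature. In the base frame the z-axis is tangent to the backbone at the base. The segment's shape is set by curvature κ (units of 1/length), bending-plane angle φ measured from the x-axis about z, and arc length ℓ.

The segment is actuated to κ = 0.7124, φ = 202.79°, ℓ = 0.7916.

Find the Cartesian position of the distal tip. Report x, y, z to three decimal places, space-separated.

θ = κ·ℓ = 0.7124 × 0.7916 = 0.56394 rad
ρ = (1 − cos θ)/κ = (1 − 0.84516)/0.7124 = 0.21735
z = sin θ / κ = 0.53452/0.7124 = 0.75030
x = ρ cos φ = 0.21735 × cos(202.79°) = -0.20038
y = ρ sin φ = 0.21735 × sin(202.79°) = -0.08419

-0.200 -0.084 0.750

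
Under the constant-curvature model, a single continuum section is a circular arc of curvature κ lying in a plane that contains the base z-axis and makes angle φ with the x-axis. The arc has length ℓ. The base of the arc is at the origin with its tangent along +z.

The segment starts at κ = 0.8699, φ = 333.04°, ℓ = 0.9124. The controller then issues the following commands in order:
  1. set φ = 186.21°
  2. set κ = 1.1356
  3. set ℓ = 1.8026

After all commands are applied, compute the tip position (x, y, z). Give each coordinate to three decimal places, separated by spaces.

-1.277 -0.139 0.783

initial: κ=0.8699, φ=333.04°, ℓ=0.9124
cmd 1: set φ=186.21° → (κ,φ,ℓ)=(0.8699,186.21°,0.9124) → tip=(-0.3415,-0.0372,0.8196)
cmd 2: set κ=1.1356 → (κ,φ,ℓ)=(1.1356,186.21°,0.9124) → tip=(-0.4293,-0.0467,0.7577)
cmd 3: set ℓ=1.8026 → (κ,φ,ℓ)=(1.1356,186.21°,1.8026) → tip=(-1.2768,-0.1389,0.7826)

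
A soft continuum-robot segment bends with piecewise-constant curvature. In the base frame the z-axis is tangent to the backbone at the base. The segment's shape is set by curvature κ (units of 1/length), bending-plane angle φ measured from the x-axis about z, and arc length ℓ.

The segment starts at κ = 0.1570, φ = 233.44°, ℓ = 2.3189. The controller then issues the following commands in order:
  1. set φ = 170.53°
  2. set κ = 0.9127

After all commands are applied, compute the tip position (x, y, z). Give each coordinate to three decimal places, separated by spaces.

-1.642 0.274 0.937

initial: κ=0.1570, φ=233.44°, ℓ=2.3189
cmd 1: set φ=170.53° → (κ,φ,ℓ)=(0.1570,170.53°,2.3189) → tip=(-0.4118,0.0687,2.2680)
cmd 2: set κ=0.9127 → (κ,φ,ℓ)=(0.9127,170.53°,2.3189) → tip=(-1.6416,0.2738,0.9365)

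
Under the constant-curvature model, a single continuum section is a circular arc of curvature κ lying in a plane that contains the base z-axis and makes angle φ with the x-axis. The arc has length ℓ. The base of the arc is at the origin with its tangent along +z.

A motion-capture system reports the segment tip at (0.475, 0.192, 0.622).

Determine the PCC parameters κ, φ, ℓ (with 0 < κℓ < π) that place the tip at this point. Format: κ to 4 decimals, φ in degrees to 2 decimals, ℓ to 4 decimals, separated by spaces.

ρ = √(x²+y²) = √(0.475² + 0.192²) = 0.51234
φ = atan2(y, x) mod 360° = atan2(0.192, 0.475) = 22.0091°
|p|² = ρ² + z² = 0.51234² + 0.622² = 0.64937
κ = 2ρ / |p|² = 2×0.51234 / 0.64937 = 1.57794
θ = 2·atan2(ρ, z) = 2·atan2(0.51234, 0.622) = 1.37804 rad
ℓ = θ/κ = 1.37804/1.57794 = 0.87332

1.5779 22.01 0.8733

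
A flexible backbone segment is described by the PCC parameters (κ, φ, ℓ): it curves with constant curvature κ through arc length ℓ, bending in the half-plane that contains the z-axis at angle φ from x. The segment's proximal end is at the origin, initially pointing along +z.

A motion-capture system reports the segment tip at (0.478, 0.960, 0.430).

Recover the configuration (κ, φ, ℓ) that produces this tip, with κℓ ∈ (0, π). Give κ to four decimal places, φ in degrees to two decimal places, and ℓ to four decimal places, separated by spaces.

ρ = √(x²+y²) = √(0.478² + 0.960²) = 1.07242
φ = atan2(y, x) mod 360° = atan2(0.960, 0.478) = 63.5305°
|p|² = ρ² + z² = 1.07242² + 0.430² = 1.33498
κ = 2ρ / |p|² = 2×1.07242 / 1.33498 = 1.60664
θ = 2·atan2(ρ, z) = 2·atan2(1.07242, 0.430) = 2.37892 rad
ℓ = θ/κ = 2.37892/1.60664 = 1.48068

1.6066 63.53 1.4807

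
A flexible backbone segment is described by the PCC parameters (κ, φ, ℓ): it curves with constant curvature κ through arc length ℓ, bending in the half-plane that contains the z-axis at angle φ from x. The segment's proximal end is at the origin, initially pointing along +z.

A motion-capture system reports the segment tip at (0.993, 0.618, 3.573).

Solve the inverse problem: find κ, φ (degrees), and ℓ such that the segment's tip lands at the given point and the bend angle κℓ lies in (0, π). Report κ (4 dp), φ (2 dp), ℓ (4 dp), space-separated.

ρ = √(x²+y²) = √(0.993² + 0.618²) = 1.16960
φ = atan2(y, x) mod 360° = atan2(0.618, 0.993) = 31.8963°
|p|² = ρ² + z² = 1.16960² + 3.573² = 14.13430
κ = 2ρ / |p|² = 2×1.16960 / 14.13430 = 0.16550
θ = 2·atan2(ρ, z) = 2·atan2(1.16960, 3.573) = 0.63270 rad
ℓ = θ/κ = 0.63270/0.16550 = 3.82301

0.1655 31.90 3.8230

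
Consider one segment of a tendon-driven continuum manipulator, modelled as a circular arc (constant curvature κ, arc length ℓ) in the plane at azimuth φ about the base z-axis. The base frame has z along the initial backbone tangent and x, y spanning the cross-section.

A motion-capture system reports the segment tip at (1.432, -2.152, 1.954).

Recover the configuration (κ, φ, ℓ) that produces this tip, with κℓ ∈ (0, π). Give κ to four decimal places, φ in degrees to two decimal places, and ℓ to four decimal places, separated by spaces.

ρ = √(x²+y²) = √(1.432² + -2.152²) = 2.58490
φ = atan2(y, x) mod 360° = atan2(-2.152, 1.432) = 303.6409°
|p|² = ρ² + z² = 2.58490² + 1.954² = 10.49984
κ = 2ρ / |p|² = 2×2.58490 / 10.49984 = 0.49237
θ = 2·atan2(ρ, z) = 2·atan2(2.58490, 1.954) = 1.84702 rad
ℓ = θ/κ = 1.84702/0.49237 = 3.75129

0.4924 303.64 3.7513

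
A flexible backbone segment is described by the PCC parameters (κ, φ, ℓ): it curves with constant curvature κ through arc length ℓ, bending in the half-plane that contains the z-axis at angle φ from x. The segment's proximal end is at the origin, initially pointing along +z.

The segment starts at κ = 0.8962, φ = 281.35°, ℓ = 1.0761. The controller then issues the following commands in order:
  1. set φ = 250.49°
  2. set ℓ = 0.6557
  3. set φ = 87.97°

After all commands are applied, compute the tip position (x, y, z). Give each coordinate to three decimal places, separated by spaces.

0.007 0.187 0.619

initial: κ=0.8962, φ=281.35°, ℓ=1.0761
cmd 1: set φ=250.49° → (κ,φ,ℓ)=(0.8962,250.49°,1.0761) → tip=(-0.1603,-0.4524,0.9169)
cmd 2: set ℓ=0.6557 → (κ,φ,ℓ)=(0.8962,250.49°,0.6557) → tip=(-0.0625,-0.1764,0.6186)
cmd 3: set φ=87.97° → (κ,φ,ℓ)=(0.8962,87.97°,0.6557) → tip=(0.0066,0.1871,0.6186)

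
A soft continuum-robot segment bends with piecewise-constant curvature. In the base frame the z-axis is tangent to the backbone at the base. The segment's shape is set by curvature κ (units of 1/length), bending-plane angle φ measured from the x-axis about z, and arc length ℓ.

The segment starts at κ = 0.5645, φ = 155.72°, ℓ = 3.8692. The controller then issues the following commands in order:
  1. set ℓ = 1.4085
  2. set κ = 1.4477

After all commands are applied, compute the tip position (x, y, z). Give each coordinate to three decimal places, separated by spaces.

-0.914 0.412 0.616

initial: κ=0.5645, φ=155.72°, ℓ=3.8692
cmd 1: set ℓ=1.4085 → (κ,φ,ℓ)=(0.5645,155.72°,1.4085) → tip=(-0.4841,0.2184,1.2647)
cmd 2: set κ=1.4477 → (κ,φ,ℓ)=(1.4477,155.72°,1.4085) → tip=(-0.9139,0.4122,0.6164)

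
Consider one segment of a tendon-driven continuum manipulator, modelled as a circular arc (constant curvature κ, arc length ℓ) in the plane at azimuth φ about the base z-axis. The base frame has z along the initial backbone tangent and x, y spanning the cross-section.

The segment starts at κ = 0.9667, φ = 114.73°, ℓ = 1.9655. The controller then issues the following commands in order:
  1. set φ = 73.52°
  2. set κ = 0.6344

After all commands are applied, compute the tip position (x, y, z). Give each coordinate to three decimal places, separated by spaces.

0.305 1.030 1.494

initial: κ=0.9667, φ=114.73°, ℓ=1.9655
cmd 1: set φ=73.52° → (κ,φ,ℓ)=(0.9667,73.52°,1.9655) → tip=(0.3883,1.3127,0.9789)
cmd 2: set κ=0.6344 → (κ,φ,ℓ)=(0.6344,73.52°,1.9655) → tip=(0.3049,1.0305,1.4943)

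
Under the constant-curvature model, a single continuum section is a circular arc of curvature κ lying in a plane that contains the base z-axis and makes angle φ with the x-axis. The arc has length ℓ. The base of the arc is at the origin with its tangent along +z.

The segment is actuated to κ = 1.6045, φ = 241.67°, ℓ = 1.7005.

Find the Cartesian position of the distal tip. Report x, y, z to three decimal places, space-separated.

θ = κ·ℓ = 1.6045 × 1.7005 = 2.72845 rad
ρ = (1 − cos θ)/κ = (1 − -0.91586)/1.6045 = 1.19406
z = sin θ / κ = 0.40149/1.6045 = 0.25023
x = ρ cos φ = 1.19406 × cos(241.67°) = -0.56664
y = ρ sin φ = 1.19406 × sin(241.67°) = -1.05104

-0.567 -1.051 0.250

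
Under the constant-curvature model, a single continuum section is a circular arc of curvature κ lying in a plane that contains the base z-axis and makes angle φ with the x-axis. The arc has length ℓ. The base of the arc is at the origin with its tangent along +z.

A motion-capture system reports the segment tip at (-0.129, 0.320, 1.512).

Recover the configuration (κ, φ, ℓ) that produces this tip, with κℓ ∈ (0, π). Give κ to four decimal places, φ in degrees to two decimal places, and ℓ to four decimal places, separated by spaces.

ρ = √(x²+y²) = √(-0.129² + 0.320²) = 0.34502
φ = atan2(y, x) mod 360° = atan2(0.320, -0.129) = 111.9556°
|p|² = ρ² + z² = 0.34502² + 1.512² = 2.40519
κ = 2ρ / |p|² = 2×0.34502 / 2.40519 = 0.28690
θ = 2·atan2(ρ, z) = 2·atan2(0.34502, 1.512) = 0.44870 rad
ℓ = θ/κ = 0.44870/0.28690 = 1.56395

0.2869 111.96 1.5640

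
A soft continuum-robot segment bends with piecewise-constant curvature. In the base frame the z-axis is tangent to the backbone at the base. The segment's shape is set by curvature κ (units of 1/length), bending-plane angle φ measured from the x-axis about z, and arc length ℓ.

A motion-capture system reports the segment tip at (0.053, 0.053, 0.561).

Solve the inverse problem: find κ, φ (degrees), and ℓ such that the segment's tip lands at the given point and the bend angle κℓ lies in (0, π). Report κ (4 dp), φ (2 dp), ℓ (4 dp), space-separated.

0.4680 45.00 0.5677

ρ = √(x²+y²) = √(0.053² + 0.053²) = 0.07495
φ = atan2(y, x) mod 360° = atan2(0.053, 0.053) = 45.0000°
|p|² = ρ² + z² = 0.07495² + 0.561² = 0.32034
κ = 2ρ / |p|² = 2×0.07495 / 0.32034 = 0.46796
θ = 2·atan2(ρ, z) = 2·atan2(0.07495, 0.561) = 0.26564 rad
ℓ = θ/κ = 0.26564/0.46796 = 0.56765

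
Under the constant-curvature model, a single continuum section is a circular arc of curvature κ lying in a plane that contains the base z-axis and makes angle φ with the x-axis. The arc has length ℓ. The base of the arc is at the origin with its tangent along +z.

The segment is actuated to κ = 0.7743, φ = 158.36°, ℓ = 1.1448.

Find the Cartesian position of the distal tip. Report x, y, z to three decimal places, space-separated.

-0.442 0.175 1.001

θ = κ·ℓ = 0.7743 × 1.1448 = 0.88642 rad
ρ = (1 − cos θ)/κ = (1 − 0.63219)/0.7743 = 0.47502
z = sin θ / κ = 0.77481/0.7743 = 1.00066
x = ρ cos φ = 0.47502 × cos(158.36°) = -0.44154
y = ρ sin φ = 0.47502 × sin(158.36°) = 0.17518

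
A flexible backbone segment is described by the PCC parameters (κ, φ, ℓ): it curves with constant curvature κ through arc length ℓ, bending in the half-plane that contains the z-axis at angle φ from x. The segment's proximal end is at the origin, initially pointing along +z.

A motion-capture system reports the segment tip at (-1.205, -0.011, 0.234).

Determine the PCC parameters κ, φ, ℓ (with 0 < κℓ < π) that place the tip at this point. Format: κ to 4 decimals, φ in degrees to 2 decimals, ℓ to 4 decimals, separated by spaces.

ρ = √(x²+y²) = √(-1.205² + -0.011²) = 1.20505
φ = atan2(y, x) mod 360° = atan2(-0.011, -1.205) = 180.5230°
|p|² = ρ² + z² = 1.20505² + 0.234² = 1.50690
κ = 2ρ / |p|² = 2×1.20505 / 1.50690 = 1.59937
θ = 2·atan2(ρ, z) = 2·atan2(1.20505, 0.234) = 2.75800 rad
ℓ = θ/κ = 2.75800/1.59937 = 1.72442

1.5994 180.52 1.7244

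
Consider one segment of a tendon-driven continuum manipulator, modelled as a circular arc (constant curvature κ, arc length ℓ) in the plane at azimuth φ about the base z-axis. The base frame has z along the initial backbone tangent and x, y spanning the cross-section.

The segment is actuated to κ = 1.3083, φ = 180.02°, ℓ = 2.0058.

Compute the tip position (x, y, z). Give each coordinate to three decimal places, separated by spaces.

-1.429 -0.000 0.378

θ = κ·ℓ = 1.3083 × 2.0058 = 2.62419 rad
ρ = (1 − cos θ)/κ = (1 − -0.86911)/1.3083 = 1.42865
z = sin θ / κ = 0.49463/1.3083 = 0.37807
x = ρ cos φ = 1.42865 × cos(180.02°) = -1.42865
y = ρ sin φ = 1.42865 × sin(180.02°) = -0.00050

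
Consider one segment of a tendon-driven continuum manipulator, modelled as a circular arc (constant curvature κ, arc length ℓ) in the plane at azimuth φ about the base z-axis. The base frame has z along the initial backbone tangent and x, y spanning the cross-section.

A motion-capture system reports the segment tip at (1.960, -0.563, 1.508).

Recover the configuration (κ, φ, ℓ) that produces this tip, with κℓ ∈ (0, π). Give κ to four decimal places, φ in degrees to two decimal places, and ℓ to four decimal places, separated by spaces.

ρ = √(x²+y²) = √(1.960² + -0.563²) = 2.03926
φ = atan2(y, x) mod 360° = atan2(-0.563, 1.960) = 343.9736°
|p|² = ρ² + z² = 2.03926² + 1.508² = 6.43263
κ = 2ρ / |p|² = 2×2.03926 / 6.43263 = 0.63403
θ = 2·atan2(ρ, z) = 2·atan2(2.03926, 1.508) = 1.86812 rad
ℓ = θ/κ = 1.86812/0.63403 = 2.94640

0.6340 343.97 2.9464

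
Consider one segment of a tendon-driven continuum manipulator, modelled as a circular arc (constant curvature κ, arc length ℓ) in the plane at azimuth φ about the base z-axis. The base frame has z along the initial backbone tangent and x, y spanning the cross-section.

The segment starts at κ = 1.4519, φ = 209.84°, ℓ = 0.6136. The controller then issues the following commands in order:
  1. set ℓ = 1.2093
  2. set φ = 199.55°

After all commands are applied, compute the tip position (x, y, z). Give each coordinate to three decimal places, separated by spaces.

initial: κ=1.4519, φ=209.84°, ℓ=0.6136
cmd 1: set ℓ=1.2093 → (κ,φ,ℓ)=(1.4519,209.84°,1.2093) → tip=(-0.7073,-0.4057,0.6770)
cmd 2: set φ=199.55° → (κ,φ,ℓ)=(1.4519,199.55°,1.2093) → tip=(-0.7684,-0.2729,0.6770)

-0.768 -0.273 0.677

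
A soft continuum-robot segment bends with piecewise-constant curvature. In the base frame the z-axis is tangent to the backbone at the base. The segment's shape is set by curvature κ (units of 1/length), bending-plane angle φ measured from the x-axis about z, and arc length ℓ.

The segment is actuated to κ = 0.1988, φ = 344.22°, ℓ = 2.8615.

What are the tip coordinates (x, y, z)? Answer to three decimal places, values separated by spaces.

θ = κ·ℓ = 0.1988 × 2.8615 = 0.56887 rad
ρ = (1 − cos θ)/κ = (1 − 0.84251)/0.1988 = 0.79219
z = sin θ / κ = 0.53868/0.1988 = 2.70964
x = ρ cos φ = 0.79219 × cos(344.22°) = 0.76234
y = ρ sin φ = 0.79219 × sin(344.22°) = -0.21543

0.762 -0.215 2.710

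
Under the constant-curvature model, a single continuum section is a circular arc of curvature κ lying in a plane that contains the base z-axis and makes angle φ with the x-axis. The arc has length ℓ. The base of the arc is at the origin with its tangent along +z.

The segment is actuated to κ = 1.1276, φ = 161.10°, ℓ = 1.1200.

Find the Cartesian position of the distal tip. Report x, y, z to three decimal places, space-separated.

-0.585 0.200 0.845

θ = κ·ℓ = 1.1276 × 1.1200 = 1.26291 rad
ρ = (1 − cos θ)/κ = (1 − 0.30304)/1.1276 = 0.61809
z = sin θ / κ = 0.95298/1.1276 = 0.84514
x = ρ cos φ = 0.61809 × cos(161.10°) = -0.58476
y = ρ sin φ = 0.61809 × sin(161.10°) = 0.20021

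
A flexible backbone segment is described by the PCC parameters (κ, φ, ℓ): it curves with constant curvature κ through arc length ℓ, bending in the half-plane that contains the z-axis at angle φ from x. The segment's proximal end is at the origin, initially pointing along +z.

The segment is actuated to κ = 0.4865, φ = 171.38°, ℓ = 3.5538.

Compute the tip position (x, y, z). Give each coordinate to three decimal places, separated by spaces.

θ = κ·ℓ = 0.4865 × 3.5538 = 1.72892 rad
ρ = (1 − cos θ)/κ = (1 − -0.15747)/0.4865 = 2.37918
z = sin θ / κ = 0.98752/0.4865 = 2.02985
x = ρ cos φ = 2.37918 × cos(171.38°) = -2.35230
y = ρ sin φ = 2.37918 × sin(171.38°) = 0.35659

-2.352 0.357 2.030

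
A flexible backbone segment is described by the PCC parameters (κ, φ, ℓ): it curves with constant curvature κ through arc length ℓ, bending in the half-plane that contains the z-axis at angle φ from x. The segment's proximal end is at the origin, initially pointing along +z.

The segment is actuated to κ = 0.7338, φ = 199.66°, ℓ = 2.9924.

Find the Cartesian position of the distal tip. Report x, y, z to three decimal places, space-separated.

-2.034 -0.727 1.105

θ = κ·ℓ = 0.7338 × 2.9924 = 2.19582 rad
ρ = (1 − cos θ)/κ = (1 − -0.58512)/0.7338 = 2.16015
z = sin θ / κ = 0.81095/0.7338 = 1.10513
x = ρ cos φ = 2.16015 × cos(199.66°) = -2.03423
y = ρ sin φ = 2.16015 × sin(199.66°) = -0.72676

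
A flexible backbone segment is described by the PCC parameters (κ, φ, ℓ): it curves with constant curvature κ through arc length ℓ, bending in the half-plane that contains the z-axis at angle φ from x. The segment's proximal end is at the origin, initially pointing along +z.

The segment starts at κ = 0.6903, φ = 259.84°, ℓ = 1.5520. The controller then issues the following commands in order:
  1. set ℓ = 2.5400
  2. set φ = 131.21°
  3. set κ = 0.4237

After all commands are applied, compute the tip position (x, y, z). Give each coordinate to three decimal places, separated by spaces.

initial: κ=0.6903, φ=259.84°, ℓ=1.5520
cmd 1: set ℓ=2.5400 → (κ,φ,ℓ)=(0.6903,259.84°,2.5400) → tip=(-0.3019,-1.6848,1.4246)
cmd 2: set φ=131.21° → (κ,φ,ℓ)=(0.6903,131.21°,2.5400) → tip=(-1.1277,1.2877,1.4246)
cmd 3: set κ=0.4237 → (κ,φ,ℓ)=(0.4237,131.21°,2.5400) → tip=(-0.8168,0.9327,2.0773)

-0.817 0.933 2.077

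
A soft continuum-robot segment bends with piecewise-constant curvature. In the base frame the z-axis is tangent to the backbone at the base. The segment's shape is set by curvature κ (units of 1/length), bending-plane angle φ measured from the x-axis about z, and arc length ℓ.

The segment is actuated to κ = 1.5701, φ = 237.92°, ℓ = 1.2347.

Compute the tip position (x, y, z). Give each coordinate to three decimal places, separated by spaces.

-0.460 -0.734 0.594

θ = κ·ℓ = 1.5701 × 1.2347 = 1.93860 rad
ρ = (1 − cos θ)/κ = (1 − -0.35957)/1.5701 = 0.86591
z = sin θ / κ = 0.93312/1.5701 = 0.59431
x = ρ cos φ = 0.86591 × cos(237.92°) = -0.45989
y = ρ sin φ = 0.86591 × sin(237.92°) = -0.73369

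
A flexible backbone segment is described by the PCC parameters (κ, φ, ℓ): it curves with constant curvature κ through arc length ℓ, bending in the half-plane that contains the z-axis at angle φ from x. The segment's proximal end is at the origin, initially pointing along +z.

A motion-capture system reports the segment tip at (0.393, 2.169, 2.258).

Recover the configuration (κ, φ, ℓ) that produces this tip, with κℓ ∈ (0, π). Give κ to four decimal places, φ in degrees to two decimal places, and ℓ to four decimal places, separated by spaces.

0.4427 79.73 3.4935

ρ = √(x²+y²) = √(0.393² + 2.169²) = 2.20432
φ = atan2(y, x) mod 360° = atan2(2.169, 0.393) = 79.7300°
|p|² = ρ² + z² = 2.20432² + 2.258² = 9.95757
κ = 2ρ / |p|² = 2×2.20432 / 9.95757 = 0.44274
θ = 2·atan2(ρ, z) = 2·atan2(2.20432, 2.258) = 1.54674 rad
ℓ = θ/κ = 1.54674/0.44274 = 3.49354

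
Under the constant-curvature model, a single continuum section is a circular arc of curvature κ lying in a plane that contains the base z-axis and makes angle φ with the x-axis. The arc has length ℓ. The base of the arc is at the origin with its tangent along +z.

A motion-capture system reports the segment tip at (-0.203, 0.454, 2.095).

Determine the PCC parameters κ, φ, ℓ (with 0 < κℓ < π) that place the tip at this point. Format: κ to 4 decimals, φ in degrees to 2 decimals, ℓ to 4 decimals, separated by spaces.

0.2145 114.09 2.1728

ρ = √(x²+y²) = √(-0.203² + 0.454²) = 0.49732
φ = atan2(y, x) mod 360° = atan2(0.454, -0.203) = 114.0912°
|p|² = ρ² + z² = 0.49732² + 2.095² = 4.63635
κ = 2ρ / |p|² = 2×0.49732 / 4.63635 = 0.21453
θ = 2·atan2(ρ, z) = 2·atan2(0.49732, 2.095) = 0.46614 rad
ℓ = θ/κ = 0.46614/0.21453 = 2.17284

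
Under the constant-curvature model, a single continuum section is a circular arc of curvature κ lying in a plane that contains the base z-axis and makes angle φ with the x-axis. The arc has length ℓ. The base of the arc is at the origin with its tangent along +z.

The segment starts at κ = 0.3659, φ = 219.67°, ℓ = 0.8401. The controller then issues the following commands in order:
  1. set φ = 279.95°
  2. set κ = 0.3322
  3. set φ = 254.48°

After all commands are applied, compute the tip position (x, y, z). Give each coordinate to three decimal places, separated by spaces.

-0.031 -0.112 0.829

initial: κ=0.3659, φ=219.67°, ℓ=0.8401
cmd 1: set φ=279.95° → (κ,φ,ℓ)=(0.3659,279.95°,0.8401) → tip=(0.0221,-0.1262,0.8269)
cmd 2: set κ=0.3322 → (κ,φ,ℓ)=(0.3322,279.95°,0.8401) → tip=(0.0201,-0.1147,0.8292)
cmd 3: set φ=254.48° → (κ,φ,ℓ)=(0.3322,254.48°,0.8401) → tip=(-0.0312,-0.1122,0.8292)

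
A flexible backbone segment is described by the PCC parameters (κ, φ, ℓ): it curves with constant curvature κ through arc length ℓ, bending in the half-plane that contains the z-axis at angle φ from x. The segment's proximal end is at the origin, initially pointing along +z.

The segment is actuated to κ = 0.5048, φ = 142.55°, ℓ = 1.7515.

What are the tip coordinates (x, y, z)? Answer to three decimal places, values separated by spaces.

-0.576 0.441 1.532

θ = κ·ℓ = 0.5048 × 1.7515 = 0.88416 rad
ρ = (1 − cos θ)/κ = (1 − 0.63394)/0.5048 = 0.72516
z = sin θ / κ = 0.77338/0.5048 = 1.53205
x = ρ cos φ = 0.72516 × cos(142.55°) = -0.57569
y = ρ sin φ = 0.72516 × sin(142.55°) = 0.44094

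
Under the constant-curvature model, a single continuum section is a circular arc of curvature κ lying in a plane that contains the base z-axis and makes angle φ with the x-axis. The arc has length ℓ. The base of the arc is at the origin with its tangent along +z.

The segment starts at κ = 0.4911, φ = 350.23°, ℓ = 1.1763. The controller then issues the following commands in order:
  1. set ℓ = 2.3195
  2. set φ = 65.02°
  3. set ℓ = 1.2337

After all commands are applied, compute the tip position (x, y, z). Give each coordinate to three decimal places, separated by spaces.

initial: κ=0.4911, φ=350.23°, ℓ=1.1763
cmd 1: set ℓ=2.3195 → (κ,φ,ℓ)=(0.4911,350.23°,2.3195) → tip=(1.1671,-0.2010,1.8494)
cmd 2: set φ=65.02° → (κ,φ,ℓ)=(0.4911,65.02°,2.3195) → tip=(0.5001,1.0735,1.8494)
cmd 3: set ℓ=1.2337 → (κ,φ,ℓ)=(0.4911,65.02°,1.2337) → tip=(0.1531,0.3285,1.1596)

0.153 0.329 1.160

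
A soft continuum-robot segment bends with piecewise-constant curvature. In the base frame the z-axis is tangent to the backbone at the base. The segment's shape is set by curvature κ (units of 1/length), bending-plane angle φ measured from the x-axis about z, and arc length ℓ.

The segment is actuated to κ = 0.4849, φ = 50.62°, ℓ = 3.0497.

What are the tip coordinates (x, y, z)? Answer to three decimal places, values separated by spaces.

1.188 1.448 2.054

θ = κ·ℓ = 0.4849 × 3.0497 = 1.47880 rad
ρ = (1 − cos θ)/κ = (1 − 0.09187)/0.4849 = 1.87283
z = sin θ / κ = 0.99577/0.4849 = 2.05356
x = ρ cos φ = 1.87283 × cos(50.62°) = 1.18823
y = ρ sin φ = 1.87283 × sin(50.62°) = 1.44761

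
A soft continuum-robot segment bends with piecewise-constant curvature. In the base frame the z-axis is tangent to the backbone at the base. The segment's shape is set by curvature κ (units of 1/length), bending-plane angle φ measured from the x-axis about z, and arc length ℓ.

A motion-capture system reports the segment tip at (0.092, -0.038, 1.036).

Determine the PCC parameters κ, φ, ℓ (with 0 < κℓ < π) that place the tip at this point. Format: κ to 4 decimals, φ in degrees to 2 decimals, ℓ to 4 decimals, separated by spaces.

0.1838 337.56 1.0424

ρ = √(x²+y²) = √(0.092² + -0.038²) = 0.09954
φ = atan2(y, x) mod 360° = atan2(-0.038, 0.092) = 337.5572°
|p|² = ρ² + z² = 0.09954² + 1.036² = 1.08320
κ = 2ρ / |p|² = 2×0.09954 / 1.08320 = 0.18379
θ = 2·atan2(ρ, z) = 2·atan2(0.09954, 1.036) = 0.19157 rad
ℓ = θ/κ = 0.19157/0.18379 = 1.04236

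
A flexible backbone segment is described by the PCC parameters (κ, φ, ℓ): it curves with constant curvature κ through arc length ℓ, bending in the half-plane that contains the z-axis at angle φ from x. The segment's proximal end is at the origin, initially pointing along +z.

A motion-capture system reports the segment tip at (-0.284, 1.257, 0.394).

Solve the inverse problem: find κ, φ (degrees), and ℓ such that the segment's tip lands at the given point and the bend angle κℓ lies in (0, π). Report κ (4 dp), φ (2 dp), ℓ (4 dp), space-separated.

ρ = √(x²+y²) = √(-0.284² + 1.257²) = 1.28868
φ = atan2(y, x) mod 360° = atan2(1.257, -0.284) = 102.7314°
|p|² = ρ² + z² = 1.28868² + 0.394² = 1.81594
κ = 2ρ / |p|² = 2×1.28868 / 1.81594 = 1.41930
θ = 2·atan2(ρ, z) = 2·atan2(1.28868, 0.394) = 2.54817 rad
ℓ = θ/κ = 2.54817/1.41930 = 1.79537

1.4193 102.73 1.7954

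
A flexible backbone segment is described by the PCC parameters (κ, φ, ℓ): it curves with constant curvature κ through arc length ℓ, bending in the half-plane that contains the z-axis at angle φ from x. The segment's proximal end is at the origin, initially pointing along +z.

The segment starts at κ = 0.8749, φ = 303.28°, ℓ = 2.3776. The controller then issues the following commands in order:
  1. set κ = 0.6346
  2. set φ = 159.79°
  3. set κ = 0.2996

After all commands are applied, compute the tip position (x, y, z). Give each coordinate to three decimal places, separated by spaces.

-0.762 0.280 2.182

initial: κ=0.8749, φ=303.28°, ℓ=2.3776
cmd 1: set κ=0.6346 → (κ,φ,ℓ)=(0.6346,303.28°,2.3776) → tip=(0.8111,-1.2358,1.5728)
cmd 2: set φ=159.79° → (κ,φ,ℓ)=(0.6346,159.79°,2.3776) → tip=(-1.3872,0.5107,1.5728)
cmd 3: set κ=0.2996 → (κ,φ,ℓ)=(0.2996,159.79°,2.3776) → tip=(-0.7616,0.2804,2.1816)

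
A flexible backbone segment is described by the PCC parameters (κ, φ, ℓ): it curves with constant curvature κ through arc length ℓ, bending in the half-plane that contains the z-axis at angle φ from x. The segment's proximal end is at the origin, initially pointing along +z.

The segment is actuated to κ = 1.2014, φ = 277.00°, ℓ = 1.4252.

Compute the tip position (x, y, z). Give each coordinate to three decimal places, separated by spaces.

θ = κ·ℓ = 1.2014 × 1.4252 = 1.71224 rad
ρ = (1 − cos θ)/κ = (1 − -0.14097)/1.2014 = 0.94970
z = sin θ / κ = 0.99001/1.2014 = 0.82405
x = ρ cos φ = 0.94970 × cos(277.00°) = 0.11574
y = ρ sin φ = 0.94970 × sin(277.00°) = -0.94262

0.116 -0.943 0.824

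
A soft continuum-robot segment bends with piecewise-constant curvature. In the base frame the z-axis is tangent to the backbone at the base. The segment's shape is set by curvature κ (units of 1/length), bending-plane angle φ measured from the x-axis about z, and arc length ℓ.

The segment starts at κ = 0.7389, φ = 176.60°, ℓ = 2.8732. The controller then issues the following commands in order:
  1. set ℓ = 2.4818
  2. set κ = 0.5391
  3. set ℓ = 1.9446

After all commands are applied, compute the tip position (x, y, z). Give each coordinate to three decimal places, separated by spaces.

initial: κ=0.7389, φ=176.60°, ℓ=2.8732
cmd 1: set ℓ=2.4818 → (κ,φ,ℓ)=(0.7389,176.60°,2.4818) → tip=(-1.7022,0.1011,1.3068)
cmd 2: set κ=0.5391 → (κ,φ,ℓ)=(0.5391,176.60°,2.4818) → tip=(-1.4244,0.0846,1.8049)
cmd 3: set ℓ=1.9446 → (κ,φ,ℓ)=(0.5391,176.60°,1.9446) → tip=(-0.9277,0.0551,1.6075)

-0.928 0.055 1.607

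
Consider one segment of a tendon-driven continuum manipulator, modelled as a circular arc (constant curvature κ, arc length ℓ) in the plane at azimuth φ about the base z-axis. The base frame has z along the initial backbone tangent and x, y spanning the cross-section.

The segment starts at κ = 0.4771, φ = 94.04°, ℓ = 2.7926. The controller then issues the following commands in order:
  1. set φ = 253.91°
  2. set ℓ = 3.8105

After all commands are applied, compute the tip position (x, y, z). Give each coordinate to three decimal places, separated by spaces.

initial: κ=0.4771, φ=94.04°, ℓ=2.7926
cmd 1: set φ=253.91° → (κ,φ,ℓ)=(0.4771,253.91°,2.7926) → tip=(-0.4437,-1.5382,2.0367)
cmd 2: set ℓ=3.8105 → (κ,φ,ℓ)=(0.4771,253.91°,3.8105) → tip=(-0.7230,-2.5067,2.0323)

-0.723 -2.507 2.032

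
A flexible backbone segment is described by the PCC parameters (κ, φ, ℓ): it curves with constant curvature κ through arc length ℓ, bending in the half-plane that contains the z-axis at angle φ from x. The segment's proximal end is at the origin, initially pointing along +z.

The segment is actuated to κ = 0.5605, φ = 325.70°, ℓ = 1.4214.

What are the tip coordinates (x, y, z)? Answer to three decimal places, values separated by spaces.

θ = κ·ℓ = 0.5605 × 1.4214 = 0.79669 rad
ρ = (1 − cos θ)/κ = (1 − 0.69907)/0.5605 = 0.53689
z = sin θ / κ = 0.71505/0.5605 = 1.27573
x = ρ cos φ = 0.53689 × cos(325.70°) = 0.44352
y = ρ sin φ = 0.53689 × sin(325.70°) = -0.30255

0.444 -0.303 1.276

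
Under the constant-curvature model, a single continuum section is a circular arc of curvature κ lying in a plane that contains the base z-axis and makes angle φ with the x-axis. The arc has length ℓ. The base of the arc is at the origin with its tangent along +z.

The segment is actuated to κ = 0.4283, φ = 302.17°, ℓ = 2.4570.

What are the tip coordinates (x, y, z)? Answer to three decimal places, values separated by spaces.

0.627 -0.997 2.028

θ = κ·ℓ = 0.4283 × 2.4570 = 1.05233 rad
ρ = (1 − cos θ)/κ = (1 − 0.49555)/0.4283 = 1.17781
z = sin θ / κ = 0.86858/0.4283 = 2.02798
x = ρ cos φ = 1.17781 × cos(302.17°) = 0.62710
y = ρ sin φ = 1.17781 × sin(302.17°) = -0.99698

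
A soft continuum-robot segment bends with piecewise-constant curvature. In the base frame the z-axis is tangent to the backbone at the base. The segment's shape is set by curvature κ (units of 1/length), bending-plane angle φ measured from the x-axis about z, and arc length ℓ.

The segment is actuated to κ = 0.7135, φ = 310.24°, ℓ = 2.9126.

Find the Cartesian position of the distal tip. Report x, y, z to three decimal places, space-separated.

1.345 -1.590 1.225

θ = κ·ℓ = 0.7135 × 2.9126 = 2.07814 rad
ρ = (1 − cos θ)/κ = (1 − -0.48586)/0.7135 = 2.08249
z = sin θ / κ = 0.87404/0.7135 = 1.22500
x = ρ cos φ = 2.08249 × cos(310.24°) = 1.34527
y = ρ sin φ = 2.08249 × sin(310.24°) = -1.58966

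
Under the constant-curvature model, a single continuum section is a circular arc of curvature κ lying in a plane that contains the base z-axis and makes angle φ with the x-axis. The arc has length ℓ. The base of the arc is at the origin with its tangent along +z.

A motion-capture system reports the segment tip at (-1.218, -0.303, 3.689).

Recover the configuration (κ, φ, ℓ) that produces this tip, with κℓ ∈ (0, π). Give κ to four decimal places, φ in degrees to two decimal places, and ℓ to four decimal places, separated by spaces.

ρ = √(x²+y²) = √(-1.218² + -0.303²) = 1.25512
φ = atan2(y, x) mod 360° = atan2(-0.303, -1.218) = 193.9698°
|p|² = ρ² + z² = 1.25512² + 3.689² = 15.18405
κ = 2ρ / |p|² = 2×1.25512 / 15.18405 = 0.16532
θ = 2·atan2(ρ, z) = 2·atan2(1.25512, 3.689) = 0.65590 rad
ℓ = θ/κ = 0.65590/0.16532 = 3.96741

0.1653 193.97 3.9674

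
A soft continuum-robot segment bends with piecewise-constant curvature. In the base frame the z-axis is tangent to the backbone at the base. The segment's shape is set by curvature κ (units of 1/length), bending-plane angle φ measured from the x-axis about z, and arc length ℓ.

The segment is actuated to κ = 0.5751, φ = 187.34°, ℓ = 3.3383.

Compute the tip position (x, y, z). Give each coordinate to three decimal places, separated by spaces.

-2.314 -0.298 1.634

θ = κ·ℓ = 0.5751 × 3.3383 = 1.91986 rad
ρ = (1 − cos θ)/κ = (1 − -0.34201)/0.5751 = 2.33353
z = sin θ / κ = 0.93969/0.5751 = 1.63397
x = ρ cos φ = 2.33353 × cos(187.34°) = -2.31441
y = ρ sin φ = 2.33353 × sin(187.34°) = -0.29813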